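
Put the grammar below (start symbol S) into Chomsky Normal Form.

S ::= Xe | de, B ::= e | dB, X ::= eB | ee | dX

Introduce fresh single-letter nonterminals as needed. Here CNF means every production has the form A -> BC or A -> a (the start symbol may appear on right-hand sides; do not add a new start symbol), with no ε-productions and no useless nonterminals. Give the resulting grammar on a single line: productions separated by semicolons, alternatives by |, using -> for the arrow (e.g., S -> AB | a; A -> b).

S -> AC | XC; A -> d; B -> e | AB; C -> e; X -> AX | CB | CC

No ε-productions.
No unit productions to eliminate.
TERM: introduce A -> d, C -> e and substitute in every rule of length ≥2.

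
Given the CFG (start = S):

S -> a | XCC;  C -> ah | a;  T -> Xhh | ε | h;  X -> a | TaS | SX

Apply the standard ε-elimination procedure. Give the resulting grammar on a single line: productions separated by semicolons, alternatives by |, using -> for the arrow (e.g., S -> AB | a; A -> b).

S -> a | XCC; C -> a | ah; T -> h | Xhh; X -> a | SX | aS | TaS

Nullable set: {T}.
Drop T -> ε.
X -> TaS: T nullable, giving TaS | aS.
Unchanged (no nullable symbols): S -> XCC; S -> a; C -> a; C -> ah; T -> Xhh; T -> h; X -> SX; X -> a.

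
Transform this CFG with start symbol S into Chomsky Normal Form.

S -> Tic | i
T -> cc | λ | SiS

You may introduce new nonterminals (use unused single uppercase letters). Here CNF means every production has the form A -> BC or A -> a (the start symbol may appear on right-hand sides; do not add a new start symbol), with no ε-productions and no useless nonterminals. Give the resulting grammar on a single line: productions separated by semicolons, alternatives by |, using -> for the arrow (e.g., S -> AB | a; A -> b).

S -> i | AB | TC; A -> i; B -> c; C -> AB; D -> AS; T -> BB | SD

Nullable: {T}; after ε-elimination: S -> i | ic | Tic; T -> cc | SiS.
No unit productions to eliminate.
TERM: introduce B -> c, A -> i and substitute in every rule of length ≥2.
BIN: S -> TAB becomes S -> TC, C -> AB; T -> SAS becomes T -> SD, D -> AS.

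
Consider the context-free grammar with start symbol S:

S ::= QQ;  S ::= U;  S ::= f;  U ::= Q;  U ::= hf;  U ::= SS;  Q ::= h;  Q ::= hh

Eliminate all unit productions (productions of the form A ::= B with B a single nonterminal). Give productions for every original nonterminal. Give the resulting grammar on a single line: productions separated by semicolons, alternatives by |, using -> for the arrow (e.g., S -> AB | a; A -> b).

Unit productions: S->U, U->Q.
Unit pairs (A ⇒* B via units): (S,Q), (S,U), (U,Q).
S: inherits non-unit rules of {Q, S, U} → QQ | SS | f | h | hf | hh.
Q: inherits non-unit rules of {Q} → h | hh.
U: inherits non-unit rules of {Q, U} → SS | h | hf | hh.

S -> f | h | QQ | SS | hf | hh; Q -> h | hh; U -> h | SS | hf | hh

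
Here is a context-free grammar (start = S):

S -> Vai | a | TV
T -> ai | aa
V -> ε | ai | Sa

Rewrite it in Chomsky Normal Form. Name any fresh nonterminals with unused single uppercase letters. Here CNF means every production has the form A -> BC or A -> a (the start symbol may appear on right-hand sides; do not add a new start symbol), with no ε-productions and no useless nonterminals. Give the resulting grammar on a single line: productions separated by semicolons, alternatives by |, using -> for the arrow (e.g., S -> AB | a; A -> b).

Nullable: {V}; after ε-elimination: S -> T | a | TV | ai | Vai; T -> aa | ai; V -> Sa | ai.
After unit-elimination: S -> a | TV | aa | ai | Vai; T -> aa | ai; V -> Sa | ai.
TERM: introduce A -> a, B -> i and substitute in every rule of length ≥2.
BIN: S -> VAB becomes S -> VC, C -> AB.

S -> a | AA | AB | TV | VC; A -> a; B -> i; C -> AB; T -> AA | AB; V -> AB | SA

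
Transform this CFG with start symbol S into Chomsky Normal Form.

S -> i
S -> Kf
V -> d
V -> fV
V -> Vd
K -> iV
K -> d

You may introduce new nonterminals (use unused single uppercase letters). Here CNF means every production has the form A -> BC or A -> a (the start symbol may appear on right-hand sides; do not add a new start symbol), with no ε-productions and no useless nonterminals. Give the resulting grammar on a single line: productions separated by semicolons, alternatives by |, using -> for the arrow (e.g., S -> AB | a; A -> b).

No ε-productions.
No unit productions to eliminate.
TERM: introduce C -> d, B -> f, A -> i and substitute in every rule of length ≥2.

S -> i | KB; A -> i; B -> f; C -> d; K -> d | AV; V -> d | BV | VC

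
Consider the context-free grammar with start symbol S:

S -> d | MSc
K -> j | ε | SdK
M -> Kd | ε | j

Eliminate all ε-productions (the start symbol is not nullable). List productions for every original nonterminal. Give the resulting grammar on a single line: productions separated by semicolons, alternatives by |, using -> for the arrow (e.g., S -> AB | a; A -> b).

S -> d | Sc | MSc; K -> j | Sd | SdK; M -> d | j | Kd

Nullable set: {K, M}.
S -> MSc: M nullable, giving MSc | Sc.
Drop K -> ε.
K -> SdK: K nullable, giving Sd | SdK.
Drop M -> ε.
M -> Kd: K nullable, giving Kd | d.
Unchanged (no nullable symbols): S -> d; K -> j; M -> j.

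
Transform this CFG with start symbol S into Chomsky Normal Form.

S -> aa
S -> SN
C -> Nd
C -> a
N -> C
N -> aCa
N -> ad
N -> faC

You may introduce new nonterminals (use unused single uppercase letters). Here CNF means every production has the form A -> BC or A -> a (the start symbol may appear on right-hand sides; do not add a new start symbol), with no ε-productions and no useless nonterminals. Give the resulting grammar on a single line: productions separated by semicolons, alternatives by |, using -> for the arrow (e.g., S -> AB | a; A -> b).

S -> BB | SN; A -> d; B -> a; C -> a | NA; D -> f; E -> CB; F -> BC; N -> a | BA | BE | DF | NA

No ε-productions.
After unit-elimination: S -> SN | aa; C -> a | Nd; N -> a | Nd | ad | aCa | faC.
TERM: introduce B -> a, A -> d, D -> f and substitute in every rule of length ≥2.
BIN: N -> BCB becomes N -> BE, E -> CB; N -> DBC becomes N -> DF, F -> BC.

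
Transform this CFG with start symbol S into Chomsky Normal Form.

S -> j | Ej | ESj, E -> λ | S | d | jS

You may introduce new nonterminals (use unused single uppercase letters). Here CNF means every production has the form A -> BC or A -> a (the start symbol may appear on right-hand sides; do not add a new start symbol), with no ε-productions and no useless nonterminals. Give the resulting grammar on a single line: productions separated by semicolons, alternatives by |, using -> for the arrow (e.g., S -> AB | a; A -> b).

Nullable: {E}; after ε-elimination: S -> j | Ej | Sj | ESj; E -> S | d | jS.
After unit-elimination: S -> j | Ej | Sj | ESj; E -> d | j | Ej | Sj | jS | ESj.
TERM: introduce A -> j and substitute in every rule of length ≥2.
BIN: E -> ESA becomes E -> EB, B -> SA; S -> ESA becomes S -> EC, C -> SA.

S -> j | EA | EC | SA; A -> j; B -> SA; C -> SA; E -> d | j | AS | EA | EB | SA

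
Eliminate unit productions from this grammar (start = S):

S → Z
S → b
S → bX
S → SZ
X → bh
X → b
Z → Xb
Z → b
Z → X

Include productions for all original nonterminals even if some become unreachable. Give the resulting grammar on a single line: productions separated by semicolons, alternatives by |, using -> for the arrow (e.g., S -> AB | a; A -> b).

Unit productions: S->Z, Z->X.
Unit pairs (A ⇒* B via units): (S,X), (S,Z), (Z,X).
S: inherits non-unit rules of {S, X, Z} → SZ | Xb | b | bX | bh.
X: inherits non-unit rules of {X} → b | bh.
Z: inherits non-unit rules of {X, Z} → Xb | b | bh.

S -> b | SZ | Xb | bX | bh; X -> b | bh; Z -> b | Xb | bh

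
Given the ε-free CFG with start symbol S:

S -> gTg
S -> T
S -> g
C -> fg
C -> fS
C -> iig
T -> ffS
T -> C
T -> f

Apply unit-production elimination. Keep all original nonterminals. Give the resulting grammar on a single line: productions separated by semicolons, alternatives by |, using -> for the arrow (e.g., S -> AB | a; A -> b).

S -> f | g | fS | fg | ffS | gTg | iig; C -> fS | fg | iig; T -> f | fS | fg | ffS | iig

Unit productions: S->T, T->C.
Unit pairs (A ⇒* B via units): (S,C), (S,T), (T,C).
S: inherits non-unit rules of {C, S, T} → f | fS | ffS | fg | g | gTg | iig.
C: inherits non-unit rules of {C} → fS | fg | iig.
T: inherits non-unit rules of {C, T} → f | fS | ffS | fg | iig.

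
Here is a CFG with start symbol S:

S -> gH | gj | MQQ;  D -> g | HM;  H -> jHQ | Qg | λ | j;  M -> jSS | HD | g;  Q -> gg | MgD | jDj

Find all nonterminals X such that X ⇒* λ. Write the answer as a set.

Directly nullable (have an ε-rule): {H}.
Not nullable: D, M, Q, S — each has a terminal in every rule's right-hand side or depends on a non-nullable symbol.

{H}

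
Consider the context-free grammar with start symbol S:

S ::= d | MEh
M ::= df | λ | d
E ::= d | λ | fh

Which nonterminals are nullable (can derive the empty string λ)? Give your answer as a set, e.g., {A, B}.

Directly nullable (have an ε-rule): {E, M}.
Not nullable: S — each has a terminal in every rule's right-hand side or depends on a non-nullable symbol.

{E, M}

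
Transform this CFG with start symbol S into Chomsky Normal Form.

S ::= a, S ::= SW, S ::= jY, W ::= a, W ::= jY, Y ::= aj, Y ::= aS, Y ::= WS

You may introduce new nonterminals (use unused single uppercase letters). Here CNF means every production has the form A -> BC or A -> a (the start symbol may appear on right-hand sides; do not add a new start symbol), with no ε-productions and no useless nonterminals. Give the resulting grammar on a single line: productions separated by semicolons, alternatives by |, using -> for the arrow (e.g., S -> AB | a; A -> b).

S -> a | AY | SW; A -> j; B -> a; W -> a | AY; Y -> BA | BS | WS

No ε-productions.
No unit productions to eliminate.
TERM: introduce B -> a, A -> j and substitute in every rule of length ≥2.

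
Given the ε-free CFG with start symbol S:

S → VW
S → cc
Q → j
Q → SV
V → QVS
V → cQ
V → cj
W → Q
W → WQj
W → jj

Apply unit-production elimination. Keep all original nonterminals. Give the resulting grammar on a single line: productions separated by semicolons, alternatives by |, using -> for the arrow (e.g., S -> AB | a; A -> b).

S -> VW | cc; Q -> j | SV; V -> cQ | cj | QVS; W -> j | SV | jj | WQj

Unit productions: W->Q.
Unit pairs (A ⇒* B via units): (W,Q).
S: inherits non-unit rules of {S} → VW | cc.
Q: inherits non-unit rules of {Q} → SV | j.
V: inherits non-unit rules of {V} → QVS | cQ | cj.
W: inherits non-unit rules of {Q, W} → SV | WQj | j | jj.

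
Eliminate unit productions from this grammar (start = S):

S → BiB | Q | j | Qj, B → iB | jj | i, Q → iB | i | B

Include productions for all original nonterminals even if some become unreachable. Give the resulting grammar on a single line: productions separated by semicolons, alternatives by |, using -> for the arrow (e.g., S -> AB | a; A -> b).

S -> i | j | Qj | iB | jj | BiB; B -> i | iB | jj; Q -> i | iB | jj

Unit productions: Q->B, S->Q.
Unit pairs (A ⇒* B via units): (Q,B), (S,B), (S,Q).
S: inherits non-unit rules of {B, Q, S} → BiB | Qj | i | iB | j | jj.
B: inherits non-unit rules of {B} → i | iB | jj.
Q: inherits non-unit rules of {B, Q} → i | iB | jj.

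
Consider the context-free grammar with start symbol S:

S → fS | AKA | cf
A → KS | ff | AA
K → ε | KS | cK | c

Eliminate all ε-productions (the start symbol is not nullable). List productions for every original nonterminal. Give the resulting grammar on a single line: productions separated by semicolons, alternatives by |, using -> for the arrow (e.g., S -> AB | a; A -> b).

Nullable set: {K}.
S -> AKA: K nullable, giving AA | AKA.
A -> KS: K nullable, giving KS | S.
Drop K -> ε.
K -> KS: K nullable, giving KS | S.
K -> cK: K nullable, giving c | cK.
Unchanged (no nullable symbols): S -> cf; S -> fS; A -> AA; A -> ff; K -> c.

S -> AA | cf | fS | AKA; A -> S | AA | KS | ff; K -> S | c | KS | cK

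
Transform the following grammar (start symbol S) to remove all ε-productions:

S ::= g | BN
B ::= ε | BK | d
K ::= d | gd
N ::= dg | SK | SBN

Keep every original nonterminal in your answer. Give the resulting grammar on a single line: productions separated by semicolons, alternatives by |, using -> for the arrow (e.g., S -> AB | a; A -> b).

Nullable set: {B}.
S -> BN: B nullable, giving BN | N.
Drop B -> ε.
B -> BK: B nullable, giving BK | K.
N -> SBN: B nullable, giving SBN | SN.
Unchanged (no nullable symbols): S -> g; B -> d; K -> d; K -> gd; N -> SK; N -> dg.

S -> N | g | BN; B -> K | d | BK; K -> d | gd; N -> SK | SN | dg | SBN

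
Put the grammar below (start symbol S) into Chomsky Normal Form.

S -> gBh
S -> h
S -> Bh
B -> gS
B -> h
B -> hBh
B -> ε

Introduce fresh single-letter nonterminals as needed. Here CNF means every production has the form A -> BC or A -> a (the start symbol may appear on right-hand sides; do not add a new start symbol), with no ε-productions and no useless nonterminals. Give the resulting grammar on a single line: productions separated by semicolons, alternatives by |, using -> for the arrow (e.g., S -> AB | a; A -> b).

S -> h | AC | AE | BC; A -> g; B -> h | AS | CC | CD; C -> h; D -> BC; E -> BC

Nullable: {B}; after ε-elimination: S -> h | Bh | gh | gBh; B -> h | gS | hh | hBh.
No unit productions to eliminate.
TERM: introduce A -> g, C -> h and substitute in every rule of length ≥2.
BIN: B -> CBC becomes B -> CD, D -> BC; S -> ABC becomes S -> AE, E -> BC.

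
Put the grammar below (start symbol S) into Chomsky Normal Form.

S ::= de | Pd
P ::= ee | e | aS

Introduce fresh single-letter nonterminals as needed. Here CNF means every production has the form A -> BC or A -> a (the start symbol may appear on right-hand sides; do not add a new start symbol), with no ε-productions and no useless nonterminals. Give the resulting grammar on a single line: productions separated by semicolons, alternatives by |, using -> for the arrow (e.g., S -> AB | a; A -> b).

No ε-productions.
No unit productions to eliminate.
TERM: introduce A -> a, C -> d, B -> e and substitute in every rule of length ≥2.

S -> CB | PC; A -> a; B -> e; C -> d; P -> e | AS | BB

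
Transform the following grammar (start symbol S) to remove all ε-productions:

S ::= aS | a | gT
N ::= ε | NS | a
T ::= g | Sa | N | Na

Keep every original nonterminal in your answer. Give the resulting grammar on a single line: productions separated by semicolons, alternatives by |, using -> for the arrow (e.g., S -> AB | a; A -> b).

S -> a | g | aS | gT; N -> S | a | NS; T -> N | a | g | Na | Sa

Nullable set: {N, T}.
S -> gT: T nullable, giving g | gT.
Drop N -> ε.
N -> NS: N nullable, giving NS | S.
T -> N: N nullable, giving N.
T -> Na: N nullable, giving Na | a.
Unchanged (no nullable symbols): S -> a; S -> aS; N -> a; T -> Sa; T -> g.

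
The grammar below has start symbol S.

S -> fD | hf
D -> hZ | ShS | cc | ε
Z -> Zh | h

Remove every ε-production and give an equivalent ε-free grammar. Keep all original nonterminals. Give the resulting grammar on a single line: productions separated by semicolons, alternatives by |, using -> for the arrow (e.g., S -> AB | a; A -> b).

Nullable set: {D}.
S -> fD: D nullable, giving f | fD.
Drop D -> ε.
Unchanged (no nullable symbols): S -> hf; D -> ShS; D -> cc; D -> hZ; Z -> Zh; Z -> h.

S -> f | fD | hf; D -> cc | hZ | ShS; Z -> h | Zh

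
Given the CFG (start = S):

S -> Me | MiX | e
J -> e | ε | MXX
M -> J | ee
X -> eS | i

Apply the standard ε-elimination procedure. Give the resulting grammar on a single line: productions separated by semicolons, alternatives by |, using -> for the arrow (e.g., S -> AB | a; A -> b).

Nullable set: {J, M}.
S -> Me: M nullable, giving Me | e.
S -> MiX: M nullable, giving MiX | iX.
Drop J -> ε.
J -> MXX: M nullable, giving MXX | XX.
M -> J: J nullable, giving J.
Unchanged (no nullable symbols): S -> e; J -> e; M -> ee; X -> eS; X -> i.

S -> e | Me | iX | MiX; J -> e | XX | MXX; M -> J | ee; X -> i | eS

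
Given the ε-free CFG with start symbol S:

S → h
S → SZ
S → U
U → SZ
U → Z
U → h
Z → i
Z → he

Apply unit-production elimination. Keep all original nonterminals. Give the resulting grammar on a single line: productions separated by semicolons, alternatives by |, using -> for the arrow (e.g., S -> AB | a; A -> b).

S -> h | i | SZ | he; U -> h | i | SZ | he; Z -> i | he

Unit productions: S->U, U->Z.
Unit pairs (A ⇒* B via units): (S,U), (S,Z), (U,Z).
S: inherits non-unit rules of {S, U, Z} → SZ | h | he | i.
U: inherits non-unit rules of {U, Z} → SZ | h | he | i.
Z: inherits non-unit rules of {Z} → he | i.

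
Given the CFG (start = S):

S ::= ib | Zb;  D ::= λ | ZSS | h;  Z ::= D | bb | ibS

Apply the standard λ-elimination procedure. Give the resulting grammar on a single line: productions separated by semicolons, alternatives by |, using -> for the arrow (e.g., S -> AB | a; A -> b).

S -> b | Zb | ib; D -> h | SS | ZSS; Z -> D | bb | ibS

Nullable set: {D, Z}.
S -> Zb: Z nullable, giving Zb | b.
Drop D -> λ.
D -> ZSS: Z nullable, giving SS | ZSS.
Z -> D: D nullable, giving D.
Unchanged (no nullable symbols): S -> ib; D -> h; Z -> bb; Z -> ibS.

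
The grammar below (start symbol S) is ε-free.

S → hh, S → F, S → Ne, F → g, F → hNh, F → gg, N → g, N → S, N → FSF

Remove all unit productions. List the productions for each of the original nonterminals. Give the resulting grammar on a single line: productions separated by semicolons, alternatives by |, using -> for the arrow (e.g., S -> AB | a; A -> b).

Unit productions: N->S, S->F.
Unit pairs (A ⇒* B via units): (N,F), (N,S), (S,F).
S: inherits non-unit rules of {F, S} → Ne | g | gg | hNh | hh.
F: inherits non-unit rules of {F} → g | gg | hNh.
N: inherits non-unit rules of {F, N, S} → FSF | Ne | g | gg | hNh | hh.

S -> g | Ne | gg | hh | hNh; F -> g | gg | hNh; N -> g | Ne | gg | hh | FSF | hNh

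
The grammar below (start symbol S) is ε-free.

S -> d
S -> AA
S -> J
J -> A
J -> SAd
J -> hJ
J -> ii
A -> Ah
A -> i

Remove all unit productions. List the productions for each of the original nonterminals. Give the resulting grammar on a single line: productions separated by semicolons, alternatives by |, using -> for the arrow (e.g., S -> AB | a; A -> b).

Unit productions: J->A, S->J.
Unit pairs (A ⇒* B via units): (J,A), (S,A), (S,J).
S: inherits non-unit rules of {A, J, S} → AA | Ah | SAd | d | hJ | i | ii.
A: inherits non-unit rules of {A} → Ah | i.
J: inherits non-unit rules of {A, J} → Ah | SAd | hJ | i | ii.

S -> d | i | AA | Ah | hJ | ii | SAd; A -> i | Ah; J -> i | Ah | hJ | ii | SAd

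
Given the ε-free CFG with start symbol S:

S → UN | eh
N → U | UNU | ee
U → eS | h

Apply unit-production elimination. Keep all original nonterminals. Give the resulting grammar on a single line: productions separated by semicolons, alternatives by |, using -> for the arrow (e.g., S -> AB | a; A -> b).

Unit productions: N->U.
Unit pairs (A ⇒* B via units): (N,U).
S: inherits non-unit rules of {S} → UN | eh.
N: inherits non-unit rules of {N, U} → UNU | eS | ee | h.
U: inherits non-unit rules of {U} → eS | h.

S -> UN | eh; N -> h | eS | ee | UNU; U -> h | eS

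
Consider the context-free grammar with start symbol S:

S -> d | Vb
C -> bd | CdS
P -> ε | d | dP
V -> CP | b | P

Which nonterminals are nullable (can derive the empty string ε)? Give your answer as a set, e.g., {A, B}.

Directly nullable (have an ε-rule): {P}.
V is nullable via V -> P (every symbol on the right is already known nullable).
Not nullable: C, S — each has a terminal in every rule's right-hand side or depends on a non-nullable symbol.

{P, V}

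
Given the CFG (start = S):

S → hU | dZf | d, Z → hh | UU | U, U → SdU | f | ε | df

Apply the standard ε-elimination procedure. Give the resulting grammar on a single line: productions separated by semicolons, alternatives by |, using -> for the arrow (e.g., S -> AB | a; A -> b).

Nullable set: {U, Z}.
S -> dZf: Z nullable, giving dZf | df.
S -> hU: U nullable, giving h | hU.
Drop U -> ε.
U -> SdU: U nullable, giving Sd | SdU.
Z -> U: U nullable, giving U.
Z -> UU: U, U nullable, giving U | UU.
Unchanged (no nullable symbols): S -> d; U -> df; U -> f; Z -> hh.

S -> d | h | df | hU | dZf; U -> f | Sd | df | SdU; Z -> U | UU | hh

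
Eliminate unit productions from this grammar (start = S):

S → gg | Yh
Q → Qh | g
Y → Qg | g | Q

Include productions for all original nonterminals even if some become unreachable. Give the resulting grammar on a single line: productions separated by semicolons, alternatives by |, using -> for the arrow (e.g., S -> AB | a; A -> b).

Unit productions: Y->Q.
Unit pairs (A ⇒* B via units): (Y,Q).
S: inherits non-unit rules of {S} → Yh | gg.
Q: inherits non-unit rules of {Q} → Qh | g.
Y: inherits non-unit rules of {Q, Y} → Qg | Qh | g.

S -> Yh | gg; Q -> g | Qh; Y -> g | Qg | Qh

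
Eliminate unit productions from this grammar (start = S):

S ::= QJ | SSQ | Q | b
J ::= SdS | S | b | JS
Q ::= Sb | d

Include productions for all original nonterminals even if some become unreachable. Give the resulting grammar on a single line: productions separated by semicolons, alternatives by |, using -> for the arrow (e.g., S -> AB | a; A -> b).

S -> b | d | QJ | Sb | SSQ; J -> b | d | JS | QJ | Sb | SSQ | SdS; Q -> d | Sb

Unit productions: J->S, S->Q.
Unit pairs (A ⇒* B via units): (J,Q), (J,S), (S,Q).
S: inherits non-unit rules of {Q, S} → QJ | SSQ | Sb | b | d.
J: inherits non-unit rules of {J, Q, S} → JS | QJ | SSQ | Sb | SdS | b | d.
Q: inherits non-unit rules of {Q} → Sb | d.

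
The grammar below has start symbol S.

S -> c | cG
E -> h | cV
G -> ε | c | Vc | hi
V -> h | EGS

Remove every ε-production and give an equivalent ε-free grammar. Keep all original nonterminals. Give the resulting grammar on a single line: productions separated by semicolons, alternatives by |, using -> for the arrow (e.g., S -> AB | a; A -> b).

S -> c | cG; E -> h | cV; G -> c | Vc | hi; V -> h | ES | EGS

Nullable set: {G}.
S -> cG: G nullable, giving c | cG.
Drop G -> ε.
V -> EGS: G nullable, giving EGS | ES.
Unchanged (no nullable symbols): S -> c; E -> cV; E -> h; G -> Vc; G -> c; G -> hi; V -> h.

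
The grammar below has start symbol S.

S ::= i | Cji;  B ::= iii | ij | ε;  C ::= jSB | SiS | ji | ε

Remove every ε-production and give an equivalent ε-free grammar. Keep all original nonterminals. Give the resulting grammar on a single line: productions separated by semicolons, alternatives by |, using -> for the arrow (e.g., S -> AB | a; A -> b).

Nullable set: {B, C}.
S -> Cji: C nullable, giving Cji | ji.
Drop B -> ε.
Drop C -> ε.
C -> jSB: B nullable, giving jS | jSB.
Unchanged (no nullable symbols): S -> i; B -> iii; B -> ij; C -> SiS; C -> ji.

S -> i | ji | Cji; B -> ij | iii; C -> jS | ji | SiS | jSB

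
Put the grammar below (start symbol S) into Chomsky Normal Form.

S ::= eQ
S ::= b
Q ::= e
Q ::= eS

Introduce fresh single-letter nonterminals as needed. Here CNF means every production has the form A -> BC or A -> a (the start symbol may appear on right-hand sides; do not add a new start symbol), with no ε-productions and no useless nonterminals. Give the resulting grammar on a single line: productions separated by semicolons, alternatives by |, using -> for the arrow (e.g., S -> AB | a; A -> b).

No ε-productions.
No unit productions to eliminate.
TERM: introduce A -> e and substitute in every rule of length ≥2.

S -> b | AQ; A -> e; Q -> e | AS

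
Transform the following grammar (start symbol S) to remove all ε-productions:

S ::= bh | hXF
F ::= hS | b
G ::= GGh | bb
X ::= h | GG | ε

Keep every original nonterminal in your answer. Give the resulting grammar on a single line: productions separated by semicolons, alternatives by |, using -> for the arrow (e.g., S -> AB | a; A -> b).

S -> bh | hF | hXF; F -> b | hS; G -> bb | GGh; X -> h | GG

Nullable set: {X}.
S -> hXF: X nullable, giving hF | hXF.
Drop X -> ε.
Unchanged (no nullable symbols): S -> bh; F -> b; F -> hS; G -> GGh; G -> bb; X -> GG; X -> h.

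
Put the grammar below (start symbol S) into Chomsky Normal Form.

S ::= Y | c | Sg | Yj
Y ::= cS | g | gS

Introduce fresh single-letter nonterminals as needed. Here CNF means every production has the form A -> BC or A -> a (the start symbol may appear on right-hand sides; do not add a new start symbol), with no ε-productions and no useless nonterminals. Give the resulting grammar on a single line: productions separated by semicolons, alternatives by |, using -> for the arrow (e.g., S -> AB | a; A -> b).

No ε-productions.
After unit-elimination: S -> c | g | Sg | Yj | cS | gS; Y -> g | cS | gS.
TERM: introduce C -> c, A -> g, B -> j and substitute in every rule of length ≥2.

S -> c | g | AS | CS | SA | YB; A -> g; B -> j; C -> c; Y -> g | AS | CS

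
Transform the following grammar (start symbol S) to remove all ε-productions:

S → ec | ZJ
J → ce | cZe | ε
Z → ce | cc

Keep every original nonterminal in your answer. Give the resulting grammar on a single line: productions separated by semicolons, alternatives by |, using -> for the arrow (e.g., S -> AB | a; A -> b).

S -> Z | ZJ | ec; J -> ce | cZe; Z -> cc | ce

Nullable set: {J}.
S -> ZJ: J nullable, giving Z | ZJ.
Drop J -> ε.
Unchanged (no nullable symbols): S -> ec; J -> cZe; J -> ce; Z -> cc; Z -> ce.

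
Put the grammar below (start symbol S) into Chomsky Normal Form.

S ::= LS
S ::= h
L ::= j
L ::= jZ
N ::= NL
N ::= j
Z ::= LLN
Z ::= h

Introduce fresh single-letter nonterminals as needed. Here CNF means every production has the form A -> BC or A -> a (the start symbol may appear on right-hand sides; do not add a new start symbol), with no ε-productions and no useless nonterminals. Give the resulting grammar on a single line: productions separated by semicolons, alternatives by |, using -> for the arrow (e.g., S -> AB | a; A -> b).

No ε-productions.
No unit productions to eliminate.
TERM: introduce A -> j and substitute in every rule of length ≥2.
BIN: Z -> LLN becomes Z -> LB, B -> LN.

S -> h | LS; A -> j; B -> LN; L -> j | AZ; N -> j | NL; Z -> h | LB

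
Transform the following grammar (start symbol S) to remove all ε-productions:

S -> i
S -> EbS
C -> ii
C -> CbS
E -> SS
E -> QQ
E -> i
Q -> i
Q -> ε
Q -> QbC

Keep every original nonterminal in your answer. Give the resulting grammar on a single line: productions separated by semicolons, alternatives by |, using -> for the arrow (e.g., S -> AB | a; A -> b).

Nullable set: {E, Q}.
S -> EbS: E nullable, giving EbS | bS.
E -> QQ: Q, Q nullable, giving Q | QQ.
Drop Q -> ε.
Q -> QbC: Q nullable, giving QbC | bC.
Unchanged (no nullable symbols): S -> i; C -> CbS; C -> ii; E -> SS; E -> i; Q -> i.

S -> i | bS | EbS; C -> ii | CbS; E -> Q | i | QQ | SS; Q -> i | bC | QbC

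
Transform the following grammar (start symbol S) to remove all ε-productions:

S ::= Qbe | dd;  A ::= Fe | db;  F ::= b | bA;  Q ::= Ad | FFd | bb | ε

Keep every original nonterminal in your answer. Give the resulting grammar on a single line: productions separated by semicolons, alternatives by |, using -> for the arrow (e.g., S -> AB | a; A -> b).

S -> be | dd | Qbe; A -> Fe | db; F -> b | bA; Q -> Ad | bb | FFd

Nullable set: {Q}.
S -> Qbe: Q nullable, giving Qbe | be.
Drop Q -> ε.
Unchanged (no nullable symbols): S -> dd; A -> Fe; A -> db; F -> b; F -> bA; Q -> Ad; Q -> FFd; Q -> bb.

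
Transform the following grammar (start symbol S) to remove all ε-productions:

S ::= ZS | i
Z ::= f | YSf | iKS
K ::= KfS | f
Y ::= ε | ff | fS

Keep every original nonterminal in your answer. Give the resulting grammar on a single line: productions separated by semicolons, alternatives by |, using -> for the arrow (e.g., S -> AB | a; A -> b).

S -> i | ZS; K -> f | KfS; Y -> fS | ff; Z -> f | Sf | YSf | iKS

Nullable set: {Y}.
Drop Y -> ε.
Z -> YSf: Y nullable, giving Sf | YSf.
Unchanged (no nullable symbols): S -> ZS; S -> i; K -> KfS; K -> f; Y -> fS; Y -> ff; Z -> f; Z -> iKS.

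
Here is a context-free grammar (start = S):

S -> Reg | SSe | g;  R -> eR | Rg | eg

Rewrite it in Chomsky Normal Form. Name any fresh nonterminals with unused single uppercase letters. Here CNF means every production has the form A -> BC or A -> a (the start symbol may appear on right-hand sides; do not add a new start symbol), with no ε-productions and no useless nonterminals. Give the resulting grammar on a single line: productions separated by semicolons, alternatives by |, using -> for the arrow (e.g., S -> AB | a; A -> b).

S -> g | RC | SD; A -> g; B -> e; C -> BA; D -> SB; R -> BA | BR | RA

No ε-productions.
No unit productions to eliminate.
TERM: introduce B -> e, A -> g and substitute in every rule of length ≥2.
BIN: S -> RBA becomes S -> RC, C -> BA; S -> SSB becomes S -> SD, D -> SB.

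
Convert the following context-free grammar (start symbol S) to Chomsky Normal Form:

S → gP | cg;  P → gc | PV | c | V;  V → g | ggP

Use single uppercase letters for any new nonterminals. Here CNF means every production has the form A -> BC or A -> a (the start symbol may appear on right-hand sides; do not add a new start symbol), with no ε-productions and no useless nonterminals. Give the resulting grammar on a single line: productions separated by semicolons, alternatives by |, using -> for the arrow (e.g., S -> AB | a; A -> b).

S -> AP | BA; A -> g; B -> c; C -> AP; D -> AP; P -> c | g | AB | AC | PV; V -> g | AD

No ε-productions.
After unit-elimination: S -> cg | gP; P -> c | g | PV | gc | ggP; V -> g | ggP.
TERM: introduce B -> c, A -> g and substitute in every rule of length ≥2.
BIN: P -> AAP becomes P -> AC, C -> AP; V -> AAP becomes V -> AD, D -> AP.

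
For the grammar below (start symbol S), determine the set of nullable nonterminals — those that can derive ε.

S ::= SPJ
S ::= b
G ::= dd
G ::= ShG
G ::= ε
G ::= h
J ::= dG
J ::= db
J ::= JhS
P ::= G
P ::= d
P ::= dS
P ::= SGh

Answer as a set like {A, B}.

Directly nullable (have an ε-rule): {G}.
P is nullable via P -> G (every symbol on the right is already known nullable).
Not nullable: J, S — each has a terminal in every rule's right-hand side or depends on a non-nullable symbol.

{G, P}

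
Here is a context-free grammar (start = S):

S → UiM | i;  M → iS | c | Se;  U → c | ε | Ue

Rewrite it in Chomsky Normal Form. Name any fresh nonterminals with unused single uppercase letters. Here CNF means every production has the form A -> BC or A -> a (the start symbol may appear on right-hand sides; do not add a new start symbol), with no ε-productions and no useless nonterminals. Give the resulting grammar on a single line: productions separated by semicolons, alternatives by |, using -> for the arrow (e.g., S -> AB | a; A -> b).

S -> i | BM | UC; A -> e; B -> i; C -> BM; M -> c | BS | SA; U -> c | e | UA

Nullable: {U}; after ε-elimination: S -> i | iM | UiM; M -> c | Se | iS; U -> c | e | Ue.
No unit productions to eliminate.
TERM: introduce A -> e, B -> i and substitute in every rule of length ≥2.
BIN: S -> UBM becomes S -> UC, C -> BM.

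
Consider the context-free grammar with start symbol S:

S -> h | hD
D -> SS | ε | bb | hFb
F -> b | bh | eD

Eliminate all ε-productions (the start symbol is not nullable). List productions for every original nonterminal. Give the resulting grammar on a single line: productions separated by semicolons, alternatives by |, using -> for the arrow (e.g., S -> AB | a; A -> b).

Nullable set: {D}.
S -> hD: D nullable, giving h | hD.
Drop D -> ε.
F -> eD: D nullable, giving e | eD.
Unchanged (no nullable symbols): S -> h; D -> SS; D -> bb; D -> hFb; F -> b; F -> bh.

S -> h | hD; D -> SS | bb | hFb; F -> b | e | bh | eD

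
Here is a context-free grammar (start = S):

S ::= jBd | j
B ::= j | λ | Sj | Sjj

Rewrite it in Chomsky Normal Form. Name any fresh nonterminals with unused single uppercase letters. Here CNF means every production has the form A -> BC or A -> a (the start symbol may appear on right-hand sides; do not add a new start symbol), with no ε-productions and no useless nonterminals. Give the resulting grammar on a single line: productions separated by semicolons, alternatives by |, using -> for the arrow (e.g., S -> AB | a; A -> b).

S -> j | AC | AE; A -> j; B -> j | SA | SD; C -> d; D -> AA; E -> BC

Nullable: {B}; after ε-elimination: S -> j | jd | jBd; B -> j | Sj | Sjj.
No unit productions to eliminate.
TERM: introduce C -> d, A -> j and substitute in every rule of length ≥2.
BIN: B -> SAA becomes B -> SD, D -> AA; S -> ABC becomes S -> AE, E -> BC.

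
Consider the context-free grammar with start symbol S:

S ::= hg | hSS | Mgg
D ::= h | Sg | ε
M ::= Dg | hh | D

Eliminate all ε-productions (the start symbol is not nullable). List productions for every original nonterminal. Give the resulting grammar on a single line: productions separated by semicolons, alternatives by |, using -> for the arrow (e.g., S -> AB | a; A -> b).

Nullable set: {D, M}.
S -> Mgg: M nullable, giving Mgg | gg.
Drop D -> ε.
M -> D: D nullable, giving D.
M -> Dg: D nullable, giving Dg | g.
Unchanged (no nullable symbols): S -> hSS; S -> hg; D -> Sg; D -> h; M -> hh.

S -> gg | hg | Mgg | hSS; D -> h | Sg; M -> D | g | Dg | hh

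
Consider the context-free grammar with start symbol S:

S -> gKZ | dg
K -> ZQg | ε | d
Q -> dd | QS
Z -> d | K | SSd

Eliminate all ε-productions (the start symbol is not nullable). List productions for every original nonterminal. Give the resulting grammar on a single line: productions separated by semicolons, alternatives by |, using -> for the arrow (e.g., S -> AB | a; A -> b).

Nullable set: {K, Z}.
S -> gKZ: K, Z nullable, giving g | gK | gKZ | gZ.
Drop K -> ε.
K -> ZQg: Z nullable, giving Qg | ZQg.
Z -> K: K nullable, giving K.
Unchanged (no nullable symbols): S -> dg; K -> d; Q -> QS; Q -> dd; Z -> SSd; Z -> d.

S -> g | dg | gK | gZ | gKZ; K -> d | Qg | ZQg; Q -> QS | dd; Z -> K | d | SSd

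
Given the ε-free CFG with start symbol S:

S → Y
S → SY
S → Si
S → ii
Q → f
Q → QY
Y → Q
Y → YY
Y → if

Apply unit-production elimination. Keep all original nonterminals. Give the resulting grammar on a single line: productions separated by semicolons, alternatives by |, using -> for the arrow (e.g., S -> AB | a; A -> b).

S -> f | QY | SY | Si | YY | if | ii; Q -> f | QY; Y -> f | QY | YY | if

Unit productions: S->Y, Y->Q.
Unit pairs (A ⇒* B via units): (S,Q), (S,Y), (Y,Q).
S: inherits non-unit rules of {Q, S, Y} → QY | SY | Si | YY | f | if | ii.
Q: inherits non-unit rules of {Q} → QY | f.
Y: inherits non-unit rules of {Q, Y} → QY | YY | f | if.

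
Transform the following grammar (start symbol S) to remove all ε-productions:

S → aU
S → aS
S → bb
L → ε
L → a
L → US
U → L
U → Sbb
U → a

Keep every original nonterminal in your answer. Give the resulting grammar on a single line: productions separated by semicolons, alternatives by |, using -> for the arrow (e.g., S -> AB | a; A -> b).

S -> a | aS | aU | bb; L -> S | a | US; U -> L | a | Sbb

Nullable set: {L, U}.
S -> aU: U nullable, giving a | aU.
Drop L -> ε.
L -> US: U nullable, giving S | US.
U -> L: L nullable, giving L.
Unchanged (no nullable symbols): S -> aS; S -> bb; L -> a; U -> Sbb; U -> a.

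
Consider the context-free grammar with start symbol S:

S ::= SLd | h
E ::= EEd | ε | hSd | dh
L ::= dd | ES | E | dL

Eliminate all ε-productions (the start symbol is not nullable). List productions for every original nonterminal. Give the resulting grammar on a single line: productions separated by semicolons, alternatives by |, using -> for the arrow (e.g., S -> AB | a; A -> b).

Nullable set: {E, L}.
S -> SLd: L nullable, giving SLd | Sd.
Drop E -> ε.
E -> EEd: E, E nullable, giving EEd | Ed | d.
L -> E: E nullable, giving E.
L -> ES: E nullable, giving ES | S.
L -> dL: L nullable, giving d | dL.
Unchanged (no nullable symbols): S -> h; E -> dh; E -> hSd; L -> dd.

S -> h | Sd | SLd; E -> d | Ed | dh | EEd | hSd; L -> E | S | d | ES | dL | dd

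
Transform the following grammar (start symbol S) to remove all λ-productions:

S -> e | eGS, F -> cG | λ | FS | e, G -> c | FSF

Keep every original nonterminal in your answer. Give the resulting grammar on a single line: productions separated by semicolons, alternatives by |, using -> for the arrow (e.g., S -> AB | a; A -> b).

S -> e | eGS; F -> S | e | FS | cG; G -> S | c | FS | SF | FSF

Nullable set: {F}.
Drop F -> λ.
F -> FS: F nullable, giving FS | S.
G -> FSF: F, F nullable, giving FS | FSF | S | SF.
Unchanged (no nullable symbols): S -> e; S -> eGS; F -> cG; F -> e; G -> c.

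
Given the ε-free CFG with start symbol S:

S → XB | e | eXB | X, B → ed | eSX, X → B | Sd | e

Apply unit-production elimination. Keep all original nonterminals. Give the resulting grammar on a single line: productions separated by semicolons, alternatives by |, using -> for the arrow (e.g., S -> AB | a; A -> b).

S -> e | Sd | XB | ed | eSX | eXB; B -> ed | eSX; X -> e | Sd | ed | eSX

Unit productions: S->X, X->B.
Unit pairs (A ⇒* B via units): (S,B), (S,X), (X,B).
S: inherits non-unit rules of {B, S, X} → Sd | XB | e | eSX | eXB | ed.
B: inherits non-unit rules of {B} → eSX | ed.
X: inherits non-unit rules of {B, X} → Sd | e | eSX | ed.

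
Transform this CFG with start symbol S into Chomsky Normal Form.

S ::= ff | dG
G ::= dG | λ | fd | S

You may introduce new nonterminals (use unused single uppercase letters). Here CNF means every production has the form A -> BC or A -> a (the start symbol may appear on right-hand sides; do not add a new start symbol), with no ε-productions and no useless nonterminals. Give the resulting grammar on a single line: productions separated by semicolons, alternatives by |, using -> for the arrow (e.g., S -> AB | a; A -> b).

S -> d | AG | BB; A -> d; B -> f; G -> d | AG | BA | BB

Nullable: {G}; after ε-elimination: S -> d | dG | ff; G -> S | d | dG | fd.
After unit-elimination: S -> d | dG | ff; G -> d | dG | fd | ff.
TERM: introduce A -> d, B -> f and substitute in every rule of length ≥2.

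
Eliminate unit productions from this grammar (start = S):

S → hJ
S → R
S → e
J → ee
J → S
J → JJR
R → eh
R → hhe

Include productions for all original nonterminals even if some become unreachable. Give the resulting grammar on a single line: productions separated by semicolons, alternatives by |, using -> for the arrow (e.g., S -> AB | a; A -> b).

Unit productions: J->S, S->R.
Unit pairs (A ⇒* B via units): (J,R), (J,S), (S,R).
S: inherits non-unit rules of {R, S} → e | eh | hJ | hhe.
J: inherits non-unit rules of {J, R, S} → JJR | e | ee | eh | hJ | hhe.
R: inherits non-unit rules of {R} → eh | hhe.

S -> e | eh | hJ | hhe; J -> e | ee | eh | hJ | JJR | hhe; R -> eh | hhe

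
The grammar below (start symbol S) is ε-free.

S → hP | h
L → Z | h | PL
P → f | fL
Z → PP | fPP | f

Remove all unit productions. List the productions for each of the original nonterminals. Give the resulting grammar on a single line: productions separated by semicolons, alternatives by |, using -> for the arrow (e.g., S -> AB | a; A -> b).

S -> h | hP; L -> f | h | PL | PP | fPP; P -> f | fL; Z -> f | PP | fPP

Unit productions: L->Z.
Unit pairs (A ⇒* B via units): (L,Z).
S: inherits non-unit rules of {S} → h | hP.
L: inherits non-unit rules of {L, Z} → PL | PP | f | fPP | h.
P: inherits non-unit rules of {P} → f | fL.
Z: inherits non-unit rules of {Z} → PP | f | fPP.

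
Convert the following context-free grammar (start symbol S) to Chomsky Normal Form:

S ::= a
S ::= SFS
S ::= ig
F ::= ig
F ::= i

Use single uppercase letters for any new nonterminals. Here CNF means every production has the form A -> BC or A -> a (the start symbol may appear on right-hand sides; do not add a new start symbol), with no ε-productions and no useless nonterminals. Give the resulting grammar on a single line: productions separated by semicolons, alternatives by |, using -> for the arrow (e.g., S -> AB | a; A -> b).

S -> a | AB | SC; A -> i; B -> g; C -> FS; F -> i | AB

No ε-productions.
No unit productions to eliminate.
TERM: introduce B -> g, A -> i and substitute in every rule of length ≥2.
BIN: S -> SFS becomes S -> SC, C -> FS.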